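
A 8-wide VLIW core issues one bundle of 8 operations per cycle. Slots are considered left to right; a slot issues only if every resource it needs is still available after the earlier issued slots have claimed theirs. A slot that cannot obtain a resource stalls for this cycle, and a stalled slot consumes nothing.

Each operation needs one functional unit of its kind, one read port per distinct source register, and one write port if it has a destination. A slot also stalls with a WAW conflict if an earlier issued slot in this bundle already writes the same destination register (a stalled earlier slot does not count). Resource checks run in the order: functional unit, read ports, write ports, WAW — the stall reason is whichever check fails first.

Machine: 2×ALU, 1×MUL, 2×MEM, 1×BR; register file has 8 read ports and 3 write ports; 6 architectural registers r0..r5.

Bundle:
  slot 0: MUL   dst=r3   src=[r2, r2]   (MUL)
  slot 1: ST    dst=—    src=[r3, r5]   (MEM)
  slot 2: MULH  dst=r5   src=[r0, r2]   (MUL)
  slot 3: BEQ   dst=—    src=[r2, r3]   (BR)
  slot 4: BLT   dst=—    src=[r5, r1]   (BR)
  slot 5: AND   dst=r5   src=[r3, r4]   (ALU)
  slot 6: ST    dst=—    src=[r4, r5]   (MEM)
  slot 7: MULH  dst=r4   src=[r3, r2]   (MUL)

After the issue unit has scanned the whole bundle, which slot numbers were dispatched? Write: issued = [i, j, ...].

slot 0 (MUL): ISSUE — free A2,Mu0,Ld2,B1 rp7 wp2
slot 1 (MEM): ISSUE — free A2,Mu0,Ld1,B1 rp5 wp2
slot 2 (MUL): stall FU — free A2,Mu0,Ld1,B1 rp5 wp2
slot 3 (BR): ISSUE — free A2,Mu0,Ld1,B0 rp3 wp2
slot 4 (BR): stall FU — free A2,Mu0,Ld1,B0 rp3 wp2
slot 5 (ALU): ISSUE — free A1,Mu0,Ld1,B0 rp1 wp1
slot 6 (MEM): stall RD_PORT — free A1,Mu0,Ld1,B0 rp1 wp1
slot 7 (MUL): stall FU — free A1,Mu0,Ld1,B0 rp1 wp1

issued = [0, 1, 3, 5]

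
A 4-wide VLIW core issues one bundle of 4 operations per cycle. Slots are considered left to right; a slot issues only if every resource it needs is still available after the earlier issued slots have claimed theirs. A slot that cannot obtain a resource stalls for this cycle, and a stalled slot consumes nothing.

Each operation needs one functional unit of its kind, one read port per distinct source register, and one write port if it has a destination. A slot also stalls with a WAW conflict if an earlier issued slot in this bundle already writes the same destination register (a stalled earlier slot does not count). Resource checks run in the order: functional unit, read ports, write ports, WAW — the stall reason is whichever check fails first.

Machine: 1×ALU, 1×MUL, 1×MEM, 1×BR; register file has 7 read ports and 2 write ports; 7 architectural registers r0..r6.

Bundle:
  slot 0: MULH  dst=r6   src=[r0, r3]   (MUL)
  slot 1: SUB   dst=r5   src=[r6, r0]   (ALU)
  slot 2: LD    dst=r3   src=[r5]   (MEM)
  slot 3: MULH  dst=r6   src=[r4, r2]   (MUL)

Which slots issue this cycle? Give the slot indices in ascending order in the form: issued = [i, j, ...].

(0) want 1×MUL +2rd +1wr — yes → AL1|MU0|ME1|BR1|rd5|wr1
(1) want 1×ALU +2rd +1wr — yes → AL0|MU0|ME1|BR1|rd3|wr0
(2) want 1×MEM +1rd +1wr — WR_PORT → AL0|MU0|ME1|BR1|rd3|wr0
(3) want 1×MUL +2rd +1wr — FU → AL0|MU0|ME1|BR1|rd3|wr0

issued = [0, 1]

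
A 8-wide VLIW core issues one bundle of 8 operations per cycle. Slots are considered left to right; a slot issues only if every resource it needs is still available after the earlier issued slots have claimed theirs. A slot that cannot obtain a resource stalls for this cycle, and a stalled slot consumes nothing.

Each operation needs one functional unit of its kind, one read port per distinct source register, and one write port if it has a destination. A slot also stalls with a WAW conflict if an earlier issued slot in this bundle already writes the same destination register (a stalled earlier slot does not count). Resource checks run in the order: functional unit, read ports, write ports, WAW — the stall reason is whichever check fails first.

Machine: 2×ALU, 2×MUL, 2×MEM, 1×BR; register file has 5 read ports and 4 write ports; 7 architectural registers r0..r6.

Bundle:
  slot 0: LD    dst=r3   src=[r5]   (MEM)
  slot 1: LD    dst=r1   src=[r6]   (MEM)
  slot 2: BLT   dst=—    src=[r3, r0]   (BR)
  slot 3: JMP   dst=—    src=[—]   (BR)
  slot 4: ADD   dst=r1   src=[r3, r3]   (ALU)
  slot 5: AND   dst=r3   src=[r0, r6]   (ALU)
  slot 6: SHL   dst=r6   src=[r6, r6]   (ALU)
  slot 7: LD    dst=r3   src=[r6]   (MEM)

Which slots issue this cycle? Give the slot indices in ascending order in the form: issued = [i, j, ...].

#0 MEM src=r5 dispatched  <A:2 Mu:2 Ld:1 B:1 rd:4 wr:3>
#1 MEM src=r6 dispatched  <A:2 Mu:2 Ld:0 B:1 rd:3 wr:2>
#2 BR src=r3,r0 dispatched  <A:2 Mu:2 Ld:0 B:0 rd:1 wr:2>
#3 BR src=- held:FU  <A:2 Mu:2 Ld:0 B:0 rd:1 wr:2>
#4 ALU src=r3,r3 held:WAW  <A:2 Mu:2 Ld:0 B:0 rd:1 wr:2>
#5 ALU src=r0,r6 held:RD_PORT  <A:2 Mu:2 Ld:0 B:0 rd:1 wr:2>
#6 ALU src=r6,r6 dispatched  <A:1 Mu:2 Ld:0 B:0 rd:0 wr:1>
#7 MEM src=r6 held:FU  <A:1 Mu:2 Ld:0 B:0 rd:0 wr:1>

issued = [0, 1, 2, 6]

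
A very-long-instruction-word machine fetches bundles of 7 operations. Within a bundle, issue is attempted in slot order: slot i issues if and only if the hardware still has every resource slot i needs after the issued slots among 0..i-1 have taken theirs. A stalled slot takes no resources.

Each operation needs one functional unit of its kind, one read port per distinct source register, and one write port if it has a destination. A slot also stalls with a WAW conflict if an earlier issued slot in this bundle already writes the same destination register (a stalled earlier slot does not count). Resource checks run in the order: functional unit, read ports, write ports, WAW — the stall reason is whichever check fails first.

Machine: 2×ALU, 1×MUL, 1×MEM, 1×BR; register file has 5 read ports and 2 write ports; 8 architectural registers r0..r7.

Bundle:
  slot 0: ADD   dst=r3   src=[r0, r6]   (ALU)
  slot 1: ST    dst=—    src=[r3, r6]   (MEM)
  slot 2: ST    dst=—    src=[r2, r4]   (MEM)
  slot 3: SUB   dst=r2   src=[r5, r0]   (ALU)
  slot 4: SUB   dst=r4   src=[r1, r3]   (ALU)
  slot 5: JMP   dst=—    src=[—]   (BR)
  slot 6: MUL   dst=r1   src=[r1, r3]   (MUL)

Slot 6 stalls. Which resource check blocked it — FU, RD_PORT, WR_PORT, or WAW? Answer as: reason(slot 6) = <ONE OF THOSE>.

reason(slot 6) = RD_PORT

[0] ALU needs rd=2 wr=1: ok; after: ALU=1 MUL=1 MEM=1 BR=1, R=3, W=1
[1] MEM needs rd=2 wr=0: ok; after: ALU=1 MUL=1 MEM=0 BR=1, R=1, W=1
[2] MEM needs rd=2 wr=0: FU; after: ALU=1 MUL=1 MEM=0 BR=1, R=1, W=1
[3] ALU needs rd=2 wr=1: RD_PORT; after: ALU=1 MUL=1 MEM=0 BR=1, R=1, W=1
[4] ALU needs rd=2 wr=1: RD_PORT; after: ALU=1 MUL=1 MEM=0 BR=1, R=1, W=1
[5] BR needs rd=0 wr=0: ok; after: ALU=1 MUL=1 MEM=0 BR=0, R=1, W=1
[6] MUL needs rd=2 wr=1: RD_PORT; after: ALU=1 MUL=1 MEM=0 BR=0, R=1, W=1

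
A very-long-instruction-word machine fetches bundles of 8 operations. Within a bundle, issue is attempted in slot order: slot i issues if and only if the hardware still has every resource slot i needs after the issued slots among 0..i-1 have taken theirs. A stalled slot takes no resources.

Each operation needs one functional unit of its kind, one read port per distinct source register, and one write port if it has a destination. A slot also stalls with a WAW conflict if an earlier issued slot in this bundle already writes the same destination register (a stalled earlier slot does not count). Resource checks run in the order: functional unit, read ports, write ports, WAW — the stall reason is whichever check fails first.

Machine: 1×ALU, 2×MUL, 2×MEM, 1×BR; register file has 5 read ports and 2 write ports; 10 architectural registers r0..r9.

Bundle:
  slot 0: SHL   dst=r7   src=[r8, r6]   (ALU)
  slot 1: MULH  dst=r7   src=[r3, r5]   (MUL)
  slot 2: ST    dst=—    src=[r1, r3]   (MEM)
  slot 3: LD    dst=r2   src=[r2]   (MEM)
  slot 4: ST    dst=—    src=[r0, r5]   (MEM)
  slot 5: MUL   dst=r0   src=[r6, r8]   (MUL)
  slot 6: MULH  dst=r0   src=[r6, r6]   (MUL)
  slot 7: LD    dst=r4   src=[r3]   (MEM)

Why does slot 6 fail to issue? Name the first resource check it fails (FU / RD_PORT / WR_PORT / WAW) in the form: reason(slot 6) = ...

reason(slot 6) = RD_PORT

slot 0 (ALU): ISSUE — free A0,Mu2,Ld2,B1 rp3 wp1
slot 1 (MUL): stall WAW — free A0,Mu2,Ld2,B1 rp3 wp1
slot 2 (MEM): ISSUE — free A0,Mu2,Ld1,B1 rp1 wp1
slot 3 (MEM): ISSUE — free A0,Mu2,Ld0,B1 rp0 wp0
slot 4 (MEM): stall FU — free A0,Mu2,Ld0,B1 rp0 wp0
slot 5 (MUL): stall RD_PORT — free A0,Mu2,Ld0,B1 rp0 wp0
slot 6 (MUL): stall RD_PORT — free A0,Mu2,Ld0,B1 rp0 wp0
slot 7 (MEM): stall FU — free A0,Mu2,Ld0,B1 rp0 wp0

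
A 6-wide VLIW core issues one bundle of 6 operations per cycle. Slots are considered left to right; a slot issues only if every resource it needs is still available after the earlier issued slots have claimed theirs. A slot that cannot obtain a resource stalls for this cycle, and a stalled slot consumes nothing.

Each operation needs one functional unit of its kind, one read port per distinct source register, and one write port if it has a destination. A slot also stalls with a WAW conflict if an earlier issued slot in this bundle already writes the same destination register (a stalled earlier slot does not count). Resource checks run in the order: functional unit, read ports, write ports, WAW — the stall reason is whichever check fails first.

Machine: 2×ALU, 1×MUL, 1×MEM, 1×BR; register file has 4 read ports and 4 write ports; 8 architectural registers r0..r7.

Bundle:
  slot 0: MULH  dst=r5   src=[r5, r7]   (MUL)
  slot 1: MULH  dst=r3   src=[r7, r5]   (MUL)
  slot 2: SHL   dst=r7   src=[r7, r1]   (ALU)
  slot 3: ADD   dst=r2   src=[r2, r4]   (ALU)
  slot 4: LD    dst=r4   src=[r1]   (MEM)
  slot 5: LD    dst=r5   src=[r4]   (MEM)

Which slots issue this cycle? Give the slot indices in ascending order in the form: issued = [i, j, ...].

  0. MUL→r5 ⇒ go  {2A/0Mu/1Ld/1B | 2r 3w}
  1. MUL→r3 ⇒ no(FU)  {2A/0Mu/1Ld/1B | 2r 3w}
  2. ALU→r7 ⇒ go  {1A/0Mu/1Ld/1B | 0r 2w}
  3. ALU→r2 ⇒ no(RD_PORT)  {1A/0Mu/1Ld/1B | 0r 2w}
  4. MEM→r4 ⇒ no(RD_PORT)  {1A/0Mu/1Ld/1B | 0r 2w}
  5. MEM→r5 ⇒ no(RD_PORT)  {1A/0Mu/1Ld/1B | 0r 2w}

issued = [0, 2]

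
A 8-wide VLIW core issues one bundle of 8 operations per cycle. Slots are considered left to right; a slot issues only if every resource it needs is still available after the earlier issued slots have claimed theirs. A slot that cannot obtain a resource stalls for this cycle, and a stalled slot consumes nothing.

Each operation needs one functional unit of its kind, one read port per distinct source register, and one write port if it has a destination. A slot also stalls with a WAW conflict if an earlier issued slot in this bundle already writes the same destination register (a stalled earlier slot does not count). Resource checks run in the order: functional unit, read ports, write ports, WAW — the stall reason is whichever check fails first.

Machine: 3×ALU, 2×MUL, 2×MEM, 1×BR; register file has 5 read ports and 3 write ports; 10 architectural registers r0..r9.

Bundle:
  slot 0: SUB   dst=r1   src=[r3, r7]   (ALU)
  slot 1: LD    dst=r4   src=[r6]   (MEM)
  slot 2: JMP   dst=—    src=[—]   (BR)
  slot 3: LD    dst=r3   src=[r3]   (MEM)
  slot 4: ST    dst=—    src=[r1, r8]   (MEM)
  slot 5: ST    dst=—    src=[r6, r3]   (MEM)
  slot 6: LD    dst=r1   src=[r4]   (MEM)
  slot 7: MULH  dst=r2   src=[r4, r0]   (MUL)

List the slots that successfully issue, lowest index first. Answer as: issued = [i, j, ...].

slot 0 (ALU): ISSUE — free A2,Mu2,Ld2,B1 rp3 wp2
slot 1 (MEM): ISSUE — free A2,Mu2,Ld1,B1 rp2 wp1
slot 2 (BR): ISSUE — free A2,Mu2,Ld1,B0 rp2 wp1
slot 3 (MEM): ISSUE — free A2,Mu2,Ld0,B0 rp1 wp0
slot 4 (MEM): stall FU — free A2,Mu2,Ld0,B0 rp1 wp0
slot 5 (MEM): stall FU — free A2,Mu2,Ld0,B0 rp1 wp0
slot 6 (MEM): stall FU — free A2,Mu2,Ld0,B0 rp1 wp0
slot 7 (MUL): stall RD_PORT — free A2,Mu2,Ld0,B0 rp1 wp0

issued = [0, 1, 2, 3]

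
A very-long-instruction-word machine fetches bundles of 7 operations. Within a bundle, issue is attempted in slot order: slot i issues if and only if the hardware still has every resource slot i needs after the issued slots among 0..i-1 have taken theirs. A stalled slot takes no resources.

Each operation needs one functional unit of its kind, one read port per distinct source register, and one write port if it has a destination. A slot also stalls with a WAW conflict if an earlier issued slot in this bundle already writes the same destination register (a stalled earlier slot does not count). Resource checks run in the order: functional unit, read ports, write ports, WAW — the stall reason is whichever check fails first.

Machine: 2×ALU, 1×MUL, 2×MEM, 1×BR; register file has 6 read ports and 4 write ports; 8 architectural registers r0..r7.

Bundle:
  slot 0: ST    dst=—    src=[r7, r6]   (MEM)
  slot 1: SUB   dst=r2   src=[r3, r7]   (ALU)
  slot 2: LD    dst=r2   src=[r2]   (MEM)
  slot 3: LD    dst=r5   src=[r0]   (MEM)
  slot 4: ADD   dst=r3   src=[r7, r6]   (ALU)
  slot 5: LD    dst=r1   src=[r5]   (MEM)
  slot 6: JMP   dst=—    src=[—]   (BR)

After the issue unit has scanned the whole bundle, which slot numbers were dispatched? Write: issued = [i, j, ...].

issued = [0, 1, 3, 6]

  0. MEM ⇒ go  {2A/1Mu/1Ld/1B | 4r 4w}
  1. ALU→r2 ⇒ go  {1A/1Mu/1Ld/1B | 2r 3w}
  2. MEM→r2 ⇒ no(WAW)  {1A/1Mu/1Ld/1B | 2r 3w}
  3. MEM→r5 ⇒ go  {1A/1Mu/0Ld/1B | 1r 2w}
  4. ALU→r3 ⇒ no(RD_PORT)  {1A/1Mu/0Ld/1B | 1r 2w}
  5. MEM→r1 ⇒ no(FU)  {1A/1Mu/0Ld/1B | 1r 2w}
  6. BR ⇒ go  {1A/1Mu/0Ld/0B | 1r 2w}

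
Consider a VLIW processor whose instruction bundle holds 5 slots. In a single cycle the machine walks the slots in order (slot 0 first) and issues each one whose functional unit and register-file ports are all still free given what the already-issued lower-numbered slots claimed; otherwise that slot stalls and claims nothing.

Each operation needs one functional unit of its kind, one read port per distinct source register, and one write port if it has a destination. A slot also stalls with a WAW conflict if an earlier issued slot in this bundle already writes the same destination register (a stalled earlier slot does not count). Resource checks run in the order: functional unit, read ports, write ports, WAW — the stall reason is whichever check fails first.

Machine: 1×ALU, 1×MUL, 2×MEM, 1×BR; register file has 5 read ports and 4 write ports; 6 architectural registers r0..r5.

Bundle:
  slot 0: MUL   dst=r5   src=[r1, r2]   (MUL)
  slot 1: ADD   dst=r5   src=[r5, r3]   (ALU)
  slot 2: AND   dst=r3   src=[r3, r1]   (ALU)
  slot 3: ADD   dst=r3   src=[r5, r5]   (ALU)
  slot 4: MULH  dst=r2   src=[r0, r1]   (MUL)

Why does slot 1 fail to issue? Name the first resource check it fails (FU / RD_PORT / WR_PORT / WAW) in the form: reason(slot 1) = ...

reason(slot 1) = WAW

(0) want 1×MUL +2rd +1wr — yes → AL1|MU0|ME2|BR1|rd3|wr3
(1) want 1×ALU +2rd +1wr — WAW → AL1|MU0|ME2|BR1|rd3|wr3
(2) want 1×ALU +2rd +1wr — yes → AL0|MU0|ME2|BR1|rd1|wr2
(3) want 1×ALU +1rd +1wr — FU → AL0|MU0|ME2|BR1|rd1|wr2
(4) want 1×MUL +2rd +1wr — FU → AL0|MU0|ME2|BR1|rd1|wr2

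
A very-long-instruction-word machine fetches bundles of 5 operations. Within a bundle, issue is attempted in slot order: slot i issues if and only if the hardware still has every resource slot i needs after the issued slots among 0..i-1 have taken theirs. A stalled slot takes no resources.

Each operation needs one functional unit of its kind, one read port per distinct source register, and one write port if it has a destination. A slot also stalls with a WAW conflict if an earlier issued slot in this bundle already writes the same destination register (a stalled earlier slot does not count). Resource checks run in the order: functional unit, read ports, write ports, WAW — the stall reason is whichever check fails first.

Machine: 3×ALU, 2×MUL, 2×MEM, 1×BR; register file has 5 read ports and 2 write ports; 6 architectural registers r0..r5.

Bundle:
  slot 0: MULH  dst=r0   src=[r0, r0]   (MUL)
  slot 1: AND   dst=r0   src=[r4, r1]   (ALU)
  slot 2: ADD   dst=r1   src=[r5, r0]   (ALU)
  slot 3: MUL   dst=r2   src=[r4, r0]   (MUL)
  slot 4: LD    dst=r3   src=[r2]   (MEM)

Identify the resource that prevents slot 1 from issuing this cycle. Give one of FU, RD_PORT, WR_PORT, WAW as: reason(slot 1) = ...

#0 MUL src=r0,r0 dispatched  <A:3 Mu:1 Ld:2 B:1 rd:4 wr:1>
#1 ALU src=r4,r1 held:WAW  <A:3 Mu:1 Ld:2 B:1 rd:4 wr:1>
#2 ALU src=r5,r0 dispatched  <A:2 Mu:1 Ld:2 B:1 rd:2 wr:0>
#3 MUL src=r4,r0 held:WR_PORT  <A:2 Mu:1 Ld:2 B:1 rd:2 wr:0>
#4 MEM src=r2 held:WR_PORT  <A:2 Mu:1 Ld:2 B:1 rd:2 wr:0>

reason(slot 1) = WAW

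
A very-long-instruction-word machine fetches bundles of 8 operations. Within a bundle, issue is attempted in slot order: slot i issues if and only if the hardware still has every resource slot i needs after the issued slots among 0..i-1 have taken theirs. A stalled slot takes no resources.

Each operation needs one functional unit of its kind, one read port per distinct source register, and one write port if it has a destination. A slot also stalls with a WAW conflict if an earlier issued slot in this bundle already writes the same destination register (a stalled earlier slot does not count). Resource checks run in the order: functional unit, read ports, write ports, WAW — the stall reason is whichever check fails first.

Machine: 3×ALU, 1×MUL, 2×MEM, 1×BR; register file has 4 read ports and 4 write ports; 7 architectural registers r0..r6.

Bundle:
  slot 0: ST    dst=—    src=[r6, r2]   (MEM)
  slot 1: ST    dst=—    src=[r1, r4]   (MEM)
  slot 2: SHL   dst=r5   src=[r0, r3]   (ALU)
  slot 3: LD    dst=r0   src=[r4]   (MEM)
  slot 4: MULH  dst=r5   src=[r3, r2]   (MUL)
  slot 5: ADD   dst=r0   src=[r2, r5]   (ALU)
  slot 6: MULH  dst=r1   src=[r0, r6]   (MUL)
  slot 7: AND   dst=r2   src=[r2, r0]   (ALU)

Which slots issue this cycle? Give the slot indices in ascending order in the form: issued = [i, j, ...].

issued = [0, 1]

  0. MEM ⇒ go  {3A/1Mu/1Ld/1B | 2r 4w}
  1. MEM ⇒ go  {3A/1Mu/0Ld/1B | 0r 4w}
  2. ALU→r5 ⇒ no(RD_PORT)  {3A/1Mu/0Ld/1B | 0r 4w}
  3. MEM→r0 ⇒ no(FU)  {3A/1Mu/0Ld/1B | 0r 4w}
  4. MUL→r5 ⇒ no(RD_PORT)  {3A/1Mu/0Ld/1B | 0r 4w}
  5. ALU→r0 ⇒ no(RD_PORT)  {3A/1Mu/0Ld/1B | 0r 4w}
  6. MUL→r1 ⇒ no(RD_PORT)  {3A/1Mu/0Ld/1B | 0r 4w}
  7. ALU→r2 ⇒ no(RD_PORT)  {3A/1Mu/0Ld/1B | 0r 4w}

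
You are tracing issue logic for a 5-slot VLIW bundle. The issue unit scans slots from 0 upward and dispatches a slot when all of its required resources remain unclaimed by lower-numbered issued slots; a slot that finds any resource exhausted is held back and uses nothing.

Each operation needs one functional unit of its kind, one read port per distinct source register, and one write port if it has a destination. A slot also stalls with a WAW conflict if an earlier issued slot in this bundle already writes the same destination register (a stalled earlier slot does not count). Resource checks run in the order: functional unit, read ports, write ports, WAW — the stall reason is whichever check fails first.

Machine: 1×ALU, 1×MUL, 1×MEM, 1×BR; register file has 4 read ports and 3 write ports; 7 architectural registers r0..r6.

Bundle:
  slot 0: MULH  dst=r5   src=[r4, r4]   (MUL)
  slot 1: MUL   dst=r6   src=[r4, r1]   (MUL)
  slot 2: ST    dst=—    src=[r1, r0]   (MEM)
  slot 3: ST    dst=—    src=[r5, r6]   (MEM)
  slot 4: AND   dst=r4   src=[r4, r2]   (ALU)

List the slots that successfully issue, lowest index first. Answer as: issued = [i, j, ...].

issued = [0, 2]

slot 0 (MUL): ISSUE — free A1,Mu0,Ld1,B1 rp3 wp2
slot 1 (MUL): stall FU — free A1,Mu0,Ld1,B1 rp3 wp2
slot 2 (MEM): ISSUE — free A1,Mu0,Ld0,B1 rp1 wp2
slot 3 (MEM): stall FU — free A1,Mu0,Ld0,B1 rp1 wp2
slot 4 (ALU): stall RD_PORT — free A1,Mu0,Ld0,B1 rp1 wp2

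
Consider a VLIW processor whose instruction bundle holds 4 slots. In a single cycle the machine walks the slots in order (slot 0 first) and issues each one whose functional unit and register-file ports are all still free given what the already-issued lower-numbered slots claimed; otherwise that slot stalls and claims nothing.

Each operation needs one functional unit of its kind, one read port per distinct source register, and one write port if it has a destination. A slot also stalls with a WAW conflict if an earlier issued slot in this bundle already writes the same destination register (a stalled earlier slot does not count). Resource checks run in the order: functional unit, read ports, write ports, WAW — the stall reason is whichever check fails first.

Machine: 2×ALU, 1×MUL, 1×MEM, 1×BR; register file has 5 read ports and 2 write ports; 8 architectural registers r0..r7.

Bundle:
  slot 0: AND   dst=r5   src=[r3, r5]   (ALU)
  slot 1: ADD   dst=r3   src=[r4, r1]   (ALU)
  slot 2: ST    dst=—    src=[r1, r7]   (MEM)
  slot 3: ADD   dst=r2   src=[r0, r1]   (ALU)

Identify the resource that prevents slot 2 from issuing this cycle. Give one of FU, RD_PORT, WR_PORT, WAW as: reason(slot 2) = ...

slot 0 (ALU): ISSUE — free A1,Mu1,Ld1,B1 rp3 wp1
slot 1 (ALU): ISSUE — free A0,Mu1,Ld1,B1 rp1 wp0
slot 2 (MEM): stall RD_PORT — free A0,Mu1,Ld1,B1 rp1 wp0
slot 3 (ALU): stall FU — free A0,Mu1,Ld1,B1 rp1 wp0

reason(slot 2) = RD_PORT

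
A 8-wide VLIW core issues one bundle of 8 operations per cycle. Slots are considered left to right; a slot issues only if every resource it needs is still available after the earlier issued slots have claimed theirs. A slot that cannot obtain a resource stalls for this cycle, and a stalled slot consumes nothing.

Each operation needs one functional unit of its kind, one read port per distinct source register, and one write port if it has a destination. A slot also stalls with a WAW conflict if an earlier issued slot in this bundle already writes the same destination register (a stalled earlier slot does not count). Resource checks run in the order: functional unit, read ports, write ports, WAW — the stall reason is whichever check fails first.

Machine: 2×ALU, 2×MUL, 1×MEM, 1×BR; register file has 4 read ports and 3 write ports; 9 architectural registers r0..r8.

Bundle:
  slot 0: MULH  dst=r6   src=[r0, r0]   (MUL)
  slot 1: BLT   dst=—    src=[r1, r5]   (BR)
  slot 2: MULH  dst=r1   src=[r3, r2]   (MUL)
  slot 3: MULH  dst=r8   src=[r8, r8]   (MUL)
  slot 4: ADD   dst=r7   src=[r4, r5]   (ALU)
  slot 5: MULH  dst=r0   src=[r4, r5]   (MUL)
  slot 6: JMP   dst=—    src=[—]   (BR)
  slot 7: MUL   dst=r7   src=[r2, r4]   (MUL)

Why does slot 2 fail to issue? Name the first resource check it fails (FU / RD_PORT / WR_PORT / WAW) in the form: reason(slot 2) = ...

reason(slot 2) = RD_PORT

#0 MUL src=r0,r0 dispatched  <A:2 Mu:1 Ld:1 B:1 rd:3 wr:2>
#1 BR src=r1,r5 dispatched  <A:2 Mu:1 Ld:1 B:0 rd:1 wr:2>
#2 MUL src=r3,r2 held:RD_PORT  <A:2 Mu:1 Ld:1 B:0 rd:1 wr:2>
#3 MUL src=r8,r8 dispatched  <A:2 Mu:0 Ld:1 B:0 rd:0 wr:1>
#4 ALU src=r4,r5 held:RD_PORT  <A:2 Mu:0 Ld:1 B:0 rd:0 wr:1>
#5 MUL src=r4,r5 held:FU  <A:2 Mu:0 Ld:1 B:0 rd:0 wr:1>
#6 BR src=- held:FU  <A:2 Mu:0 Ld:1 B:0 rd:0 wr:1>
#7 MUL src=r2,r4 held:FU  <A:2 Mu:0 Ld:1 B:0 rd:0 wr:1>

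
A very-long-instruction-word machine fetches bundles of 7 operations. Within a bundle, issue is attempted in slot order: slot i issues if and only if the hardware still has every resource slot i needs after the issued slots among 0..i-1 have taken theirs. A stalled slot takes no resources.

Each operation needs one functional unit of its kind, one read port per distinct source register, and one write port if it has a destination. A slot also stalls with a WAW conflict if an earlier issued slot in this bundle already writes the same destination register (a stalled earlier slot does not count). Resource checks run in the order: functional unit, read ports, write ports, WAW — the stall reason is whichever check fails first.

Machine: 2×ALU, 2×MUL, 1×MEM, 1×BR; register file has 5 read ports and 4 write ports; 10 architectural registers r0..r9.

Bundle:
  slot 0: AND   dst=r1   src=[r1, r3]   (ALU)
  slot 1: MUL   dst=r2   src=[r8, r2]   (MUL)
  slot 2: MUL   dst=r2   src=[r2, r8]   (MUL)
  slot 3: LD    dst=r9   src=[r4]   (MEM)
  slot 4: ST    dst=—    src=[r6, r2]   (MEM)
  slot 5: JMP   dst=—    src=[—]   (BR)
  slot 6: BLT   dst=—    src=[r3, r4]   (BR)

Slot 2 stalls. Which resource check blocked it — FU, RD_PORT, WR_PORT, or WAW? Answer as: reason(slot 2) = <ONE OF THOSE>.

  0. ALU→r1 ⇒ go  {1A/2Mu/1Ld/1B | 3r 3w}
  1. MUL→r2 ⇒ go  {1A/1Mu/1Ld/1B | 1r 2w}
  2. MUL→r2 ⇒ no(RD_PORT)  {1A/1Mu/1Ld/1B | 1r 2w}
  3. MEM→r9 ⇒ go  {1A/1Mu/0Ld/1B | 0r 1w}
  4. MEM ⇒ no(FU)  {1A/1Mu/0Ld/1B | 0r 1w}
  5. BR ⇒ go  {1A/1Mu/0Ld/0B | 0r 1w}
  6. BR ⇒ no(FU)  {1A/1Mu/0Ld/0B | 0r 1w}

reason(slot 2) = RD_PORT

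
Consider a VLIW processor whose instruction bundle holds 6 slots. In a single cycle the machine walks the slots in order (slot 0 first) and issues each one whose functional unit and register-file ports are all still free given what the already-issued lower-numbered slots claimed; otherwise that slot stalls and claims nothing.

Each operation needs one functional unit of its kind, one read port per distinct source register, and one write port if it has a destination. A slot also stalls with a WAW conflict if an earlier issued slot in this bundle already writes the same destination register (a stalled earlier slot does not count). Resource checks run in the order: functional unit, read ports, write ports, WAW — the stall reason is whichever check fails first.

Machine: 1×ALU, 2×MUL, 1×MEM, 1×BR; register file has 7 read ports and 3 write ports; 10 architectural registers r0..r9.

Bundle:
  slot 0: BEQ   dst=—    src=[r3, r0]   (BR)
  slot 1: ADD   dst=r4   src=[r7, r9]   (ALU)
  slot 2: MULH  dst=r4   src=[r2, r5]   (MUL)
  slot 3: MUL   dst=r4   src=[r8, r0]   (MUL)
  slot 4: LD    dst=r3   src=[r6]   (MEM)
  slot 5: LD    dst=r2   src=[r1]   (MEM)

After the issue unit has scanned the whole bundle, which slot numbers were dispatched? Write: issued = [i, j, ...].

issued = [0, 1, 4]

[0] BR needs rd=2 wr=0: ok; after: ALU=1 MUL=2 MEM=1 BR=0, R=5, W=3
[1] ALU needs rd=2 wr=1: ok; after: ALU=0 MUL=2 MEM=1 BR=0, R=3, W=2
[2] MUL needs rd=2 wr=1: WAW; after: ALU=0 MUL=2 MEM=1 BR=0, R=3, W=2
[3] MUL needs rd=2 wr=1: WAW; after: ALU=0 MUL=2 MEM=1 BR=0, R=3, W=2
[4] MEM needs rd=1 wr=1: ok; after: ALU=0 MUL=2 MEM=0 BR=0, R=2, W=1
[5] MEM needs rd=1 wr=1: FU; after: ALU=0 MUL=2 MEM=0 BR=0, R=2, W=1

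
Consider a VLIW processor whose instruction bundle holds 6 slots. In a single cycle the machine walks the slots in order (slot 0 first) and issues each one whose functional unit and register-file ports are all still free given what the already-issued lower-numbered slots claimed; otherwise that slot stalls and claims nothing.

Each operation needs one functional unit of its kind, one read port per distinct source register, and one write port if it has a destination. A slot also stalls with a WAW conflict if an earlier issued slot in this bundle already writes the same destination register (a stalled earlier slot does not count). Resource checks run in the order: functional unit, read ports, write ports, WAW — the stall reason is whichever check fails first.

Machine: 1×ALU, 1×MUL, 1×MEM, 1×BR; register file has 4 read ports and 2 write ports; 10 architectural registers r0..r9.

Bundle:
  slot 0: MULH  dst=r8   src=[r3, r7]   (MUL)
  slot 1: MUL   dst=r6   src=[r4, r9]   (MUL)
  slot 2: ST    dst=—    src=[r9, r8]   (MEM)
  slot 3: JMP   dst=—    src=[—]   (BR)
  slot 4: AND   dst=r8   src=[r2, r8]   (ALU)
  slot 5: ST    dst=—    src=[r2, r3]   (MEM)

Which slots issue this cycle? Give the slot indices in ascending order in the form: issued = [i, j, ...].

(0) want 1×MUL +2rd +1wr — yes → AL1|MU0|ME1|BR1|rd2|wr1
(1) want 1×MUL +2rd +1wr — FU → AL1|MU0|ME1|BR1|rd2|wr1
(2) want 1×MEM +2rd +0wr — yes → AL1|MU0|ME0|BR1|rd0|wr1
(3) want 1×BR +0rd +0wr — yes → AL1|MU0|ME0|BR0|rd0|wr1
(4) want 1×ALU +2rd +1wr — RD_PORT → AL1|MU0|ME0|BR0|rd0|wr1
(5) want 1×MEM +2rd +0wr — FU → AL1|MU0|ME0|BR0|rd0|wr1

issued = [0, 2, 3]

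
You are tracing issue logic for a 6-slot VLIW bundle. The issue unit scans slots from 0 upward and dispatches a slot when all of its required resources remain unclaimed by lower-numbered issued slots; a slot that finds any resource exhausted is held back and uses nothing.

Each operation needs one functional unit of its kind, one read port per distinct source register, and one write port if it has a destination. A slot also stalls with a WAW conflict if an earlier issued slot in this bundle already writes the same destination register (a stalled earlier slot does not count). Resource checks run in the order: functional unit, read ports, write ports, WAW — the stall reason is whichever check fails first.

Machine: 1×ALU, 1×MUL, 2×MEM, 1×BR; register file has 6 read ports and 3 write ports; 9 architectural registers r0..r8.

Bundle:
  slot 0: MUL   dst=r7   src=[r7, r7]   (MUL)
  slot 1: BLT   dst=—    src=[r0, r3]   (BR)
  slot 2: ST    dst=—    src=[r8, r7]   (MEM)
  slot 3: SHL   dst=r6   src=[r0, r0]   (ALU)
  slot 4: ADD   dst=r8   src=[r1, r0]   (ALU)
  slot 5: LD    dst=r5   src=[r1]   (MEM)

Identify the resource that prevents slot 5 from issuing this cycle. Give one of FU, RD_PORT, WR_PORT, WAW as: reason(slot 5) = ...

reason(slot 5) = RD_PORT

[0] MUL needs rd=1 wr=1: ok; after: ALU=1 MUL=0 MEM=2 BR=1, R=5, W=2
[1] BR needs rd=2 wr=0: ok; after: ALU=1 MUL=0 MEM=2 BR=0, R=3, W=2
[2] MEM needs rd=2 wr=0: ok; after: ALU=1 MUL=0 MEM=1 BR=0, R=1, W=2
[3] ALU needs rd=1 wr=1: ok; after: ALU=0 MUL=0 MEM=1 BR=0, R=0, W=1
[4] ALU needs rd=2 wr=1: FU; after: ALU=0 MUL=0 MEM=1 BR=0, R=0, W=1
[5] MEM needs rd=1 wr=1: RD_PORT; after: ALU=0 MUL=0 MEM=1 BR=0, R=0, W=1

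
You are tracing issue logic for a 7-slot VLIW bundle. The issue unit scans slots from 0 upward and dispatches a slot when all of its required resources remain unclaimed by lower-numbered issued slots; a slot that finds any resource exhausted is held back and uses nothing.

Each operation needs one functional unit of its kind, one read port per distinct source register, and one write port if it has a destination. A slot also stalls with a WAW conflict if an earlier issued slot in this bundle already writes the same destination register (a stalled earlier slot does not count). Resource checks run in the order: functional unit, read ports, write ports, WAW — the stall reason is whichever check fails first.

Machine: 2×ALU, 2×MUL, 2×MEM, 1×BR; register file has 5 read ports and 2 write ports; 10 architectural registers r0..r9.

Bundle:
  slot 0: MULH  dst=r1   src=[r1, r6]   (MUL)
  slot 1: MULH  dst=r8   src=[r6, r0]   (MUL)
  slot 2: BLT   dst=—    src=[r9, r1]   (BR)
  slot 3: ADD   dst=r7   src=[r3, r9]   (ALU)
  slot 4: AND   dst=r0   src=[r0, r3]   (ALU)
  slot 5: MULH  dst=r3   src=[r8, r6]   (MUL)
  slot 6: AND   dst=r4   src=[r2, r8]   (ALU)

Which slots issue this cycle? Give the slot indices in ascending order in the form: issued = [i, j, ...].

slot 0 (MUL): ISSUE — free A2,Mu1,Ld2,B1 rp3 wp1
slot 1 (MUL): ISSUE — free A2,Mu0,Ld2,B1 rp1 wp0
slot 2 (BR): stall RD_PORT — free A2,Mu0,Ld2,B1 rp1 wp0
slot 3 (ALU): stall RD_PORT — free A2,Mu0,Ld2,B1 rp1 wp0
slot 4 (ALU): stall RD_PORT — free A2,Mu0,Ld2,B1 rp1 wp0
slot 5 (MUL): stall FU — free A2,Mu0,Ld2,B1 rp1 wp0
slot 6 (ALU): stall RD_PORT — free A2,Mu0,Ld2,B1 rp1 wp0

issued = [0, 1]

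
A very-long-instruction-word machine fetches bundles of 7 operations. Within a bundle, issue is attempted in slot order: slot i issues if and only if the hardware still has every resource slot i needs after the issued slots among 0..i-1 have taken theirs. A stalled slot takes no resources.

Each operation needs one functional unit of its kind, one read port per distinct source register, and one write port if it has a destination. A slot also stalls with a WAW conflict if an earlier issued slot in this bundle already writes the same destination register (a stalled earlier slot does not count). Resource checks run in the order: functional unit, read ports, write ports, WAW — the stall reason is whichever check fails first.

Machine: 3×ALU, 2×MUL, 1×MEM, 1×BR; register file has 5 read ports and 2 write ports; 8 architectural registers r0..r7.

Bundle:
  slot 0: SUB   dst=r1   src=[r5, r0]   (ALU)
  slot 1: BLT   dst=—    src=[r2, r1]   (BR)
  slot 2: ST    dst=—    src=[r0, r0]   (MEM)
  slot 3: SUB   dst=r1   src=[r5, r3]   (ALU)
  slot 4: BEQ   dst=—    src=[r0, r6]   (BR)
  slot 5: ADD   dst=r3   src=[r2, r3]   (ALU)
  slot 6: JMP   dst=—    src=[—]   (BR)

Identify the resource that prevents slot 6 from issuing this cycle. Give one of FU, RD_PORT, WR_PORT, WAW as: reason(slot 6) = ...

  0. ALU→r1 ⇒ go  {2A/2Mu/1Ld/1B | 3r 1w}
  1. BR ⇒ go  {2A/2Mu/1Ld/0B | 1r 1w}
  2. MEM ⇒ go  {2A/2Mu/0Ld/0B | 0r 1w}
  3. ALU→r1 ⇒ no(RD_PORT)  {2A/2Mu/0Ld/0B | 0r 1w}
  4. BR ⇒ no(FU)  {2A/2Mu/0Ld/0B | 0r 1w}
  5. ALU→r3 ⇒ no(RD_PORT)  {2A/2Mu/0Ld/0B | 0r 1w}
  6. BR ⇒ no(FU)  {2A/2Mu/0Ld/0B | 0r 1w}

reason(slot 6) = FU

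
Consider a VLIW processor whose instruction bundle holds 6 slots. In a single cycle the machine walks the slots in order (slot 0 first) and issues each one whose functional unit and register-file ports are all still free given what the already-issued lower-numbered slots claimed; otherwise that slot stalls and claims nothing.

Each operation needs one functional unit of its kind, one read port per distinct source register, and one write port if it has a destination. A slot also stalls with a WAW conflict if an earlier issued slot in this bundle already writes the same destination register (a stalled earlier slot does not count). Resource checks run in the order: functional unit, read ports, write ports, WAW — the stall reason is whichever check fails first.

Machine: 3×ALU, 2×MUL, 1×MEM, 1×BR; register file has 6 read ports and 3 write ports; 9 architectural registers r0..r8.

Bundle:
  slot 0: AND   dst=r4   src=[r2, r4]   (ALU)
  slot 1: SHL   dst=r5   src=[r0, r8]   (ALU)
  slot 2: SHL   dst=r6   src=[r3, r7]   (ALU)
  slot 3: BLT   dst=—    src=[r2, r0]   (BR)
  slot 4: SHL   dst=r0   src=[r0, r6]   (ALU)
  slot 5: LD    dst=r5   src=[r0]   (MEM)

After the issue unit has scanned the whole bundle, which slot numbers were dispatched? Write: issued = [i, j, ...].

  0. ALU→r4 ⇒ go  {2A/2Mu/1Ld/1B | 4r 2w}
  1. ALU→r5 ⇒ go  {1A/2Mu/1Ld/1B | 2r 1w}
  2. ALU→r6 ⇒ go  {0A/2Mu/1Ld/1B | 0r 0w}
  3. BR ⇒ no(RD_PORT)  {0A/2Mu/1Ld/1B | 0r 0w}
  4. ALU→r0 ⇒ no(FU)  {0A/2Mu/1Ld/1B | 0r 0w}
  5. MEM→r5 ⇒ no(RD_PORT)  {0A/2Mu/1Ld/1B | 0r 0w}

issued = [0, 1, 2]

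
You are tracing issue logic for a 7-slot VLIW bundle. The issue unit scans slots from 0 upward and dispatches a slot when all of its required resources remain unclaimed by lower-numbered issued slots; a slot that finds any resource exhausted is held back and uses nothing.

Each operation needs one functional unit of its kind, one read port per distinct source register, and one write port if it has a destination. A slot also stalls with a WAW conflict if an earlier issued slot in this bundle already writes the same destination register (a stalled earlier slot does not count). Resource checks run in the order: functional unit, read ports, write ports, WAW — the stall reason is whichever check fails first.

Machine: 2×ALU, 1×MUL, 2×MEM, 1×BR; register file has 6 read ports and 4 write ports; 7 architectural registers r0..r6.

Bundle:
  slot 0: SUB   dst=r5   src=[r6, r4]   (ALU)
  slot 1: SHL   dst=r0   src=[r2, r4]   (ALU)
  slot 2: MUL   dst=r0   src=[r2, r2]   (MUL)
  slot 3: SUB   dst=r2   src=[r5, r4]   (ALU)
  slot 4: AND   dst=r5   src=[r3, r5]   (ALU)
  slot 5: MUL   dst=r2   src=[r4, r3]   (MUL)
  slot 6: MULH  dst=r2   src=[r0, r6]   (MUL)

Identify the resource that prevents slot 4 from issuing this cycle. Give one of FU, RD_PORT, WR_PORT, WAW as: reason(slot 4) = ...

reason(slot 4) = FU

  0. ALU→r5 ⇒ go  {1A/1Mu/2Ld/1B | 4r 3w}
  1. ALU→r0 ⇒ go  {0A/1Mu/2Ld/1B | 2r 2w}
  2. MUL→r0 ⇒ no(WAW)  {0A/1Mu/2Ld/1B | 2r 2w}
  3. ALU→r2 ⇒ no(FU)  {0A/1Mu/2Ld/1B | 2r 2w}
  4. ALU→r5 ⇒ no(FU)  {0A/1Mu/2Ld/1B | 2r 2w}
  5. MUL→r2 ⇒ go  {0A/0Mu/2Ld/1B | 0r 1w}
  6. MUL→r2 ⇒ no(FU)  {0A/0Mu/2Ld/1B | 0r 1w}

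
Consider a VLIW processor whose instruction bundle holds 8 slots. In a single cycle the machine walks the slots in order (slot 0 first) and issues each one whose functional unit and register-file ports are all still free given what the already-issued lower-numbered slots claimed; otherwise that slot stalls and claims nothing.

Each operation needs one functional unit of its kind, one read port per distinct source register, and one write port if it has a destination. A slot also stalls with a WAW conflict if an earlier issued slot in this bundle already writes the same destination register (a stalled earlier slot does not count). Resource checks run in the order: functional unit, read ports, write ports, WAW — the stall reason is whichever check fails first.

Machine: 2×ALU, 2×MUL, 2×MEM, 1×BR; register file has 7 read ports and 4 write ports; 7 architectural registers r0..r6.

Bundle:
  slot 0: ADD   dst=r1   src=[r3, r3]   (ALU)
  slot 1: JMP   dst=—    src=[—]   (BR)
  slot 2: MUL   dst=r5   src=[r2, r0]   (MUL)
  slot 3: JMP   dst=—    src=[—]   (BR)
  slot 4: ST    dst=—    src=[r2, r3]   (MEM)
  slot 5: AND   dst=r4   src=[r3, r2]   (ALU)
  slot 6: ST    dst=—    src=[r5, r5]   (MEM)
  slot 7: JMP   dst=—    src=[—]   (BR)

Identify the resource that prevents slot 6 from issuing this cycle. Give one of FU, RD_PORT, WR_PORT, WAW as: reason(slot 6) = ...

reason(slot 6) = RD_PORT

(0) want 1×ALU +1rd +1wr — yes → AL1|MU2|ME2|BR1|rd6|wr3
(1) want 1×BR +0rd +0wr — yes → AL1|MU2|ME2|BR0|rd6|wr3
(2) want 1×MUL +2rd +1wr — yes → AL1|MU1|ME2|BR0|rd4|wr2
(3) want 1×BR +0rd +0wr — FU → AL1|MU1|ME2|BR0|rd4|wr2
(4) want 1×MEM +2rd +0wr — yes → AL1|MU1|ME1|BR0|rd2|wr2
(5) want 1×ALU +2rd +1wr — yes → AL0|MU1|ME1|BR0|rd0|wr1
(6) want 1×MEM +1rd +0wr — RD_PORT → AL0|MU1|ME1|BR0|rd0|wr1
(7) want 1×BR +0rd +0wr — FU → AL0|MU1|ME1|BR0|rd0|wr1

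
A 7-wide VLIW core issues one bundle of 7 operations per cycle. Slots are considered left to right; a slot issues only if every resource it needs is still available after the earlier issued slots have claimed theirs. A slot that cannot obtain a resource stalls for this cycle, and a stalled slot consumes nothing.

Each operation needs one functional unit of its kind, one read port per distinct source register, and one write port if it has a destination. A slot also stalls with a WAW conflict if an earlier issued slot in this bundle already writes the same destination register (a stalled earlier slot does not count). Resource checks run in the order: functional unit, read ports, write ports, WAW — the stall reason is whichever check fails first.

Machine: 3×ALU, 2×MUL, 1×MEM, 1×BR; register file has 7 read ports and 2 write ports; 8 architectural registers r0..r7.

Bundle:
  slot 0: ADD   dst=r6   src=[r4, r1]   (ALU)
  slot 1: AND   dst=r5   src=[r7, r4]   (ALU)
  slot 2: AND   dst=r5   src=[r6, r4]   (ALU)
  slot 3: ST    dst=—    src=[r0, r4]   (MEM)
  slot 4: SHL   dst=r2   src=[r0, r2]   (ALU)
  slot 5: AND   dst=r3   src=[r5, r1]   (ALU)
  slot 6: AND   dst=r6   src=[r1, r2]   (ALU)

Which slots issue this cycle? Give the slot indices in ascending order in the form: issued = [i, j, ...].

[0] ALU needs rd=2 wr=1: ok; after: ALU=2 MUL=2 MEM=1 BR=1, R=5, W=1
[1] ALU needs rd=2 wr=1: ok; after: ALU=1 MUL=2 MEM=1 BR=1, R=3, W=0
[2] ALU needs rd=2 wr=1: WR_PORT; after: ALU=1 MUL=2 MEM=1 BR=1, R=3, W=0
[3] MEM needs rd=2 wr=0: ok; after: ALU=1 MUL=2 MEM=0 BR=1, R=1, W=0
[4] ALU needs rd=2 wr=1: RD_PORT; after: ALU=1 MUL=2 MEM=0 BR=1, R=1, W=0
[5] ALU needs rd=2 wr=1: RD_PORT; after: ALU=1 MUL=2 MEM=0 BR=1, R=1, W=0
[6] ALU needs rd=2 wr=1: RD_PORT; after: ALU=1 MUL=2 MEM=0 BR=1, R=1, W=0

issued = [0, 1, 3]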